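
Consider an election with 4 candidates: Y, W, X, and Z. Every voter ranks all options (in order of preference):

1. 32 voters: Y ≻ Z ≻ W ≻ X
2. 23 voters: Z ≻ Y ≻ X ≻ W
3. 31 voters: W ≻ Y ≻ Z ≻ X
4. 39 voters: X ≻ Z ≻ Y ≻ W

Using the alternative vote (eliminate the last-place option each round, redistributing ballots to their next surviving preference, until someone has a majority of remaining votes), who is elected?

Y

Round 1: Y 32, W 31, X 39, Z 23. Eliminate Z.
Round 2: Y 55, W 31, X 39. Eliminate W.
Round 3: Y 86, X 39. Y has a majority.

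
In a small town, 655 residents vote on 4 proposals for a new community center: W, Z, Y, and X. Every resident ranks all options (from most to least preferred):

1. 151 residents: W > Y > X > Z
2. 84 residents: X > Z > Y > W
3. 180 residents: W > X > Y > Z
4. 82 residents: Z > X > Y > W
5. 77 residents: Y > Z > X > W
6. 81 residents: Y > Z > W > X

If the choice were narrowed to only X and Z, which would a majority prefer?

X

Voters preferring X to Z: 415; preferring Z to X: 240.
X wins the head-to-head.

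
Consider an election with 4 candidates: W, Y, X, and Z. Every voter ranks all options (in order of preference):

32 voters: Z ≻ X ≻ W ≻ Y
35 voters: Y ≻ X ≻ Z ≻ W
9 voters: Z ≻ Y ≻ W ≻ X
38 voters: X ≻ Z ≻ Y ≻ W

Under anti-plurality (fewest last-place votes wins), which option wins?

Z

Last-place votes: W 73, Y 32, X 9, Z 0.
Z is ranked last by the fewest voters, so Z wins.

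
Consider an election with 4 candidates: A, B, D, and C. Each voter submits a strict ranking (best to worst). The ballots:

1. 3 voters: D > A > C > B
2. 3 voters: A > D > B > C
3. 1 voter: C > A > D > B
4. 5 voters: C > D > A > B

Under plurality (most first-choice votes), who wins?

C

First-place votes: A 3, B 0, D 3, C 6.
C has the most first-place votes.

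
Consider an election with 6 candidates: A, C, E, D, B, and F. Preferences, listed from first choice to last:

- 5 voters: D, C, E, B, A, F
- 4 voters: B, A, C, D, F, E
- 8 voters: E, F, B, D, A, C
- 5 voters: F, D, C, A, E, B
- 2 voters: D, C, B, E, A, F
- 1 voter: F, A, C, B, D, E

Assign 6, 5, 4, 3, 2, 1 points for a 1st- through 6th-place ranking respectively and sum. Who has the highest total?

A: 5·2 + 4·5 + 8·2 + 5·3 + 2·2 + 1·5 = 70
C: 5·5 + 4·4 + 8·1 + 5·4 + 2·5 + 1·4 = 83
E: 5·4 + 4·1 + 8·6 + 5·2 + 2·3 + 1·1 = 89
D: 5·6 + 4·3 + 8·3 + 5·5 + 2·6 + 1·2 = 105
B: 5·3 + 4·6 + 8·4 + 5·1 + 2·4 + 1·3 = 87
F: 5·1 + 4·2 + 8·5 + 5·6 + 2·1 + 1·6 = 91
D has the highest Borda score (105).

D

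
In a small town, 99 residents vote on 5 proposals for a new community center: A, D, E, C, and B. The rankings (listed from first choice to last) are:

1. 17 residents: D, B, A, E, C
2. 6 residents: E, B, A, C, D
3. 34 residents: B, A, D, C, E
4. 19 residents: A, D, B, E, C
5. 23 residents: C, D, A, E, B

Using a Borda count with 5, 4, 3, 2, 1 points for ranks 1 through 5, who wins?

A: 17·3 + 6·3 + 34·4 + 19·5 + 23·3 = 369
D: 17·5 + 6·1 + 34·3 + 19·4 + 23·4 = 361
E: 17·2 + 6·5 + 34·1 + 19·2 + 23·2 = 182
C: 17·1 + 6·2 + 34·2 + 19·1 + 23·5 = 231
B: 17·4 + 6·4 + 34·5 + 19·3 + 23·1 = 342
A has the highest Borda score (369).

A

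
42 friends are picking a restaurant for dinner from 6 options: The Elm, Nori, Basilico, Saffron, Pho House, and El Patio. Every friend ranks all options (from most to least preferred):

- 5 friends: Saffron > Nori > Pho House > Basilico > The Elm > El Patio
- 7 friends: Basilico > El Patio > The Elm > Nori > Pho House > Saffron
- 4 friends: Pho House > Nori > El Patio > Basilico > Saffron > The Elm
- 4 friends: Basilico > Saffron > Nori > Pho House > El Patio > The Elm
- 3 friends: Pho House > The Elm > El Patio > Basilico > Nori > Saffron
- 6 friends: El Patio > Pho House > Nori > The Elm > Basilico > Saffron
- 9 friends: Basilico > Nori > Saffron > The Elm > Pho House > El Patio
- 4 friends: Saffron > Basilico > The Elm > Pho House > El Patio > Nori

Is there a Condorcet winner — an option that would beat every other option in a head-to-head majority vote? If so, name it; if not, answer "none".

Basilico

Basilico vs The Elm: 33–9 for Basilico.
Basilico vs Nori: 27–15 for Basilico.
Basilico vs Saffron: 33–9 for Basilico.
Basilico vs Pho House: 24–18 for Basilico.
Basilico vs El Patio: 29–13 for Basilico.
Basilico beats every other option head-to-head.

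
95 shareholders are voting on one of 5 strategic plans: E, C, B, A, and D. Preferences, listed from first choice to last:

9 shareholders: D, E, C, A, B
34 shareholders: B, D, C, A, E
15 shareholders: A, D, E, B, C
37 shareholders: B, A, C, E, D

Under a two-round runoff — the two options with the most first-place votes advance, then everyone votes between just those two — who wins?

Round 1 first-place votes: E 0, C 0, B 71, A 15, D 9.
B and A advance.
Runoff: B is preferred to A by 71 voters; A by 24.
B wins the runoff.

B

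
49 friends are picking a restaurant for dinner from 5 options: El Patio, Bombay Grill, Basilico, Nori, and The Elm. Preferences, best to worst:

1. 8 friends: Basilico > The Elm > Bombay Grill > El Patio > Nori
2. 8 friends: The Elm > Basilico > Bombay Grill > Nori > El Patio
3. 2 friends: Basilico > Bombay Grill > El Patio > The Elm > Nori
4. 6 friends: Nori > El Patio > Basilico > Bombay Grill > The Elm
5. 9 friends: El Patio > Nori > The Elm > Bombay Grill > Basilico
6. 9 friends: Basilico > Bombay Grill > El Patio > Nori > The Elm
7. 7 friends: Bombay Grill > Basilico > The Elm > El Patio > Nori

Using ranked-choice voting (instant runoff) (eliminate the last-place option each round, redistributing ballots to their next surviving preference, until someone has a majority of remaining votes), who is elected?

Round 1: El Patio 9, Bombay Grill 7, Basilico 19, Nori 6, The Elm 8. Eliminate Nori.
Round 2: El Patio 15, Bombay Grill 7, Basilico 19, The Elm 8. Eliminate Bombay Grill.
Round 3: El Patio 15, Basilico 26, The Elm 8. Basilico has a majority.

Basilico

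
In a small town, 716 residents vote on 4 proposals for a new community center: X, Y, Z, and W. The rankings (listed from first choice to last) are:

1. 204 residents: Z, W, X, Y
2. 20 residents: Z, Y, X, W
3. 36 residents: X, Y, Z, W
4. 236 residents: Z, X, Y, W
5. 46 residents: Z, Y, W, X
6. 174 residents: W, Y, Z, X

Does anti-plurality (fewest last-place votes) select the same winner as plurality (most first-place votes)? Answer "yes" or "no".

Anti-plurality — last-place votes: X 220, Y 204, Z 0, W 292. Winner: Z.
Plurality — first-place votes: X 36, Y 0, Z 506, W 174. Winner: Z.
The two methods agree.

yes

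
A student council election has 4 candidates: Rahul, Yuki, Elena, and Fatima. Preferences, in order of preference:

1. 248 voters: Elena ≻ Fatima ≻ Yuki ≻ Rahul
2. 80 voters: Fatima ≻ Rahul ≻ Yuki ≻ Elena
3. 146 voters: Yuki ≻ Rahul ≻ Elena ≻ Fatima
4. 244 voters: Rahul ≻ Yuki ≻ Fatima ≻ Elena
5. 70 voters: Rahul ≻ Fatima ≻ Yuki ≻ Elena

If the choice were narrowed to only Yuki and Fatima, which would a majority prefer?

Voters preferring Yuki to Fatima: 390; preferring Fatima to Yuki: 398.
Fatima wins the head-to-head.

Fatima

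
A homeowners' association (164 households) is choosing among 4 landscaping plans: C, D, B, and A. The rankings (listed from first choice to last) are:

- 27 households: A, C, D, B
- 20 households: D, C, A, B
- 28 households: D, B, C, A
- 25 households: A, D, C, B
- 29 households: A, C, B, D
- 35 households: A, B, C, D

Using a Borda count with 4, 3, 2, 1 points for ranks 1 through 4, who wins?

C: 27·3 + 20·3 + 28·2 + 25·2 + 29·3 + 35·2 = 404
D: 27·2 + 20·4 + 28·4 + 25·3 + 29·1 + 35·1 = 385
B: 27·1 + 20·1 + 28·3 + 25·1 + 29·2 + 35·3 = 319
A: 27·4 + 20·2 + 28·1 + 25·4 + 29·4 + 35·4 = 532
A has the highest Borda score (532).

A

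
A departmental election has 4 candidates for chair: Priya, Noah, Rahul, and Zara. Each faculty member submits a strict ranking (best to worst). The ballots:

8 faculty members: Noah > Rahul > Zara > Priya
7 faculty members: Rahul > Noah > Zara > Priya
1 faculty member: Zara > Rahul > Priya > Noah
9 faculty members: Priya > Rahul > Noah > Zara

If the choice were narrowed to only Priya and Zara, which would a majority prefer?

Voters preferring Priya to Zara: 9; preferring Zara to Priya: 16.
Zara wins the head-to-head.

Zara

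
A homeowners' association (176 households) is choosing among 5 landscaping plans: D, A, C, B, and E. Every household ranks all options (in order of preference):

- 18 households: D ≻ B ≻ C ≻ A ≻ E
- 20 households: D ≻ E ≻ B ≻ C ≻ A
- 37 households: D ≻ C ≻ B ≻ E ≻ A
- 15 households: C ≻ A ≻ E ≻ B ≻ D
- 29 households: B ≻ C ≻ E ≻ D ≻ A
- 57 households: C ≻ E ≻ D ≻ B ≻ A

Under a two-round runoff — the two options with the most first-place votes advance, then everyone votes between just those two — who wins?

C

Round 1 first-place votes: D 75, A 0, C 72, B 29, E 0.
D and C advance.
Runoff: D is preferred to C by 75 voters; C by 101.
C wins the runoff.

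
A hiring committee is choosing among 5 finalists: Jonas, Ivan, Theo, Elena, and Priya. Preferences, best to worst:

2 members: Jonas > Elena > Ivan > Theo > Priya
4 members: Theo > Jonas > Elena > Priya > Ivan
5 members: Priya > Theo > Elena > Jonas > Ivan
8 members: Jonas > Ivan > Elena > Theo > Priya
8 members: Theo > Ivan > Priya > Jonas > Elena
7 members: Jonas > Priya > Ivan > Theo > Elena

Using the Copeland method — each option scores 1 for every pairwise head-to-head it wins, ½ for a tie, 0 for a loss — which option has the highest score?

Jonas

Jonas: beats Ivan, Elena, and Priya; ties Theo → score 3.5.
Ivan: beats Elena and Priya; ties Theo; loses to Jonas → score 2.5.
Theo: beats Elena and Priya; ties Jonas and Ivan → score 3.
Elena: loses to Jonas, Ivan, Theo, and Priya → score 0.
Priya: beats Elena; loses to Jonas, Ivan, and Theo → score 1.
Jonas has the best pairwise record.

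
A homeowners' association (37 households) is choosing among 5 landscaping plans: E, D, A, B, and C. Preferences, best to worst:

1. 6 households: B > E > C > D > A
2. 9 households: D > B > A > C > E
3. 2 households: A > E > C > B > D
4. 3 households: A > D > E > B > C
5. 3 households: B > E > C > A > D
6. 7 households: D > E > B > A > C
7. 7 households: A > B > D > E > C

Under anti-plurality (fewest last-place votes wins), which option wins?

B

Last-place votes: E 9, D 5, A 6, B 0, C 17.
B is ranked last by the fewest voters, so B wins.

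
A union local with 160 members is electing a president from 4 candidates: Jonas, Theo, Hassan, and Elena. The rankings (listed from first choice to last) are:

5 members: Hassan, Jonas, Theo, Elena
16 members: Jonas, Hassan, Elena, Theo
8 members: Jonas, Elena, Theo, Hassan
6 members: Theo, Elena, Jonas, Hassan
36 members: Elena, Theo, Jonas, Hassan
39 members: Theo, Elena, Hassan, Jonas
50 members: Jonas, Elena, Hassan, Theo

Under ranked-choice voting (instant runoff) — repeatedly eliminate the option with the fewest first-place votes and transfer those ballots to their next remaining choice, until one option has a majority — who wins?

Theo

Round 1: Jonas 74, Theo 45, Hassan 5, Elena 36. Eliminate Hassan.
Round 2: Jonas 79, Theo 45, Elena 36. Eliminate Elena.
Round 3: Jonas 79, Theo 81. Theo has a majority.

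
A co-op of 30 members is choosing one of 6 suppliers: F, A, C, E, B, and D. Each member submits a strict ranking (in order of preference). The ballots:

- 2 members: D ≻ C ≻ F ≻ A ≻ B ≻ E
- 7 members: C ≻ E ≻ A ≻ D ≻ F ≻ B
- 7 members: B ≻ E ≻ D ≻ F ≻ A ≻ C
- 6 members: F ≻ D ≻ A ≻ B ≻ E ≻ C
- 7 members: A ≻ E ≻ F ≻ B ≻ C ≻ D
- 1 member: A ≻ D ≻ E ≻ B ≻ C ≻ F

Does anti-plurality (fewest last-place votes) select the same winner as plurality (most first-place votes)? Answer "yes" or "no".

yes

Anti-plurality — last-place votes: F 1, A 0, C 13, E 2, B 7, D 7. Winner: A.
Plurality — first-place votes: F 6, A 8, C 7, E 0, B 7, D 2. Winner: A.
The two methods agree.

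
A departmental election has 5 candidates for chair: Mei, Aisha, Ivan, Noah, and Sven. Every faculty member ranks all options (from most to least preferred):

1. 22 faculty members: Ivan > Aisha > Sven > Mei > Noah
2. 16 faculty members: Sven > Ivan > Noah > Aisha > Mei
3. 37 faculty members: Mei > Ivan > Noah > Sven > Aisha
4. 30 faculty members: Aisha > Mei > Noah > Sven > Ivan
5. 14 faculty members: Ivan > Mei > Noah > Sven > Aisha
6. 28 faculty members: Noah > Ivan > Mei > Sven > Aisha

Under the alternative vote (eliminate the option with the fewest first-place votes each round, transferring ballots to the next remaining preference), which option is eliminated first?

Sven

Round 1: Mei 37, Aisha 30, Ivan 36, Noah 28, Sven 16. Eliminate Sven.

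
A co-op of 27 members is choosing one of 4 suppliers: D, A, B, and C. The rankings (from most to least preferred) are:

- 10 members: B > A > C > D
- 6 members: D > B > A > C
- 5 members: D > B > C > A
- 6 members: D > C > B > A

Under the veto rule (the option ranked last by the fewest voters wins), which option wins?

Last-place votes: D 10, A 11, B 0, C 6.
B is ranked last by the fewest voters, so B wins.

B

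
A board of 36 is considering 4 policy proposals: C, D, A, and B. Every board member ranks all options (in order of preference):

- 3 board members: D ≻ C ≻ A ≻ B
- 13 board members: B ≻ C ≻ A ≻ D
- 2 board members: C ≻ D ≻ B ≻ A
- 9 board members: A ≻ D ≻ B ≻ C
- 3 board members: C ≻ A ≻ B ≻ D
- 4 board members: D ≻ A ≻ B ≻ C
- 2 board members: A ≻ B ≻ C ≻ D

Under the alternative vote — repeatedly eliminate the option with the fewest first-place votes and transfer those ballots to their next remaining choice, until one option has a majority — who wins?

Round 1: C 5, D 7, A 11, B 13. Eliminate C.
Round 2: D 9, A 14, B 13. Eliminate D.
Round 3: A 21, B 15. A has a majority.

A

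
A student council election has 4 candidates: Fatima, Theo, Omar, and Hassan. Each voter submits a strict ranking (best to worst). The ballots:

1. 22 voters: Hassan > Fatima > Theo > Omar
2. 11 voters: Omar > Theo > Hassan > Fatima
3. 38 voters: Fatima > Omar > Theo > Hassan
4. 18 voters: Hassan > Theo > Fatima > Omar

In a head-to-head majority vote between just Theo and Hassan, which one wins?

Voters preferring Theo to Hassan: 49; preferring Hassan to Theo: 40.
Theo wins the head-to-head.

Theo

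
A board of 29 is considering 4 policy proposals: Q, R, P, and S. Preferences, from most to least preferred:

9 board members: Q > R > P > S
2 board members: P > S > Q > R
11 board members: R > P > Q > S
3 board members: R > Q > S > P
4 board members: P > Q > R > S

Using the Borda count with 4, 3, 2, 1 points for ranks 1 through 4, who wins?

R

Q: 9·4 + 2·2 + 11·2 + 3·3 + 4·3 = 83
R: 9·3 + 2·1 + 11·4 + 3·4 + 4·2 = 93
P: 9·2 + 2·4 + 11·3 + 3·1 + 4·4 = 78
S: 9·1 + 2·3 + 11·1 + 3·2 + 4·1 = 36
R has the highest Borda score (93).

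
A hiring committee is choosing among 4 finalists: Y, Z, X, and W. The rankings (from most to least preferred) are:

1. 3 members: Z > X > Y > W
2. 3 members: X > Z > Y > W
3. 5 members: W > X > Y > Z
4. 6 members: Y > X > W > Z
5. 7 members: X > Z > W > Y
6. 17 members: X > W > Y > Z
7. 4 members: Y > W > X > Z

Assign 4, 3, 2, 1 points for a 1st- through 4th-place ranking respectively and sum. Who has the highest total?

Y: 3·2 + 3·2 + 5·2 + 6·4 + 7·1 + 17·2 + 4·4 = 103
Z: 3·4 + 3·3 + 5·1 + 6·1 + 7·3 + 17·1 + 4·1 = 74
X: 3·3 + 3·4 + 5·3 + 6·3 + 7·4 + 17·4 + 4·2 = 158
W: 3·1 + 3·1 + 5·4 + 6·2 + 7·2 + 17·3 + 4·3 = 115
X has the highest Borda score (158).

X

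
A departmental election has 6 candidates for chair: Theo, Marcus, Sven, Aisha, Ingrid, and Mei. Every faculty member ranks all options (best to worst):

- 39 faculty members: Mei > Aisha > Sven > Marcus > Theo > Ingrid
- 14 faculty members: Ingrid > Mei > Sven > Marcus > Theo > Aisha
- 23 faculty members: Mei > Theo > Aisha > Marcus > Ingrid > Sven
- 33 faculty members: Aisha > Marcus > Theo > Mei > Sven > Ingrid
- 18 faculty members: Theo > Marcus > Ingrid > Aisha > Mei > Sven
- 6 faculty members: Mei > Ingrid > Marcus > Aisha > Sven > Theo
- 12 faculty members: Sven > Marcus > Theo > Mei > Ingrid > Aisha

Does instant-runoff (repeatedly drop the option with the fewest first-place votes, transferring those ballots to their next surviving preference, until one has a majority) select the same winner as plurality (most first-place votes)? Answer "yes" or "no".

yes

Instant-runoff — R1 Theo 18, Marcus 0, Sven 12, Aisha 33, Ingrid 14, Mei 68 (Marcus out); R2 Theo 18, Sven 12, Aisha 33, Ingrid 14, Mei 68 (Sven out); R3 Theo 30, Aisha 33, Ingrid 14, Mei 68 (Ingrid out); R4 Theo 30, Aisha 33, Mei 82 (Mei winner). Winner: Mei.
Plurality — first-place votes: Theo 18, Marcus 0, Sven 12, Aisha 33, Ingrid 14, Mei 68. Winner: Mei.
The two methods agree.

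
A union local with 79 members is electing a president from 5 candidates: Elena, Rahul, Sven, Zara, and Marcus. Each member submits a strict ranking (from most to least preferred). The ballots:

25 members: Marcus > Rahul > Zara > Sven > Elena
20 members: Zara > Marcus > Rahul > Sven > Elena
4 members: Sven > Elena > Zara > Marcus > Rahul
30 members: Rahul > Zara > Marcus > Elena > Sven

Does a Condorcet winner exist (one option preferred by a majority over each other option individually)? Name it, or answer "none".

Checking pairwise contests:
Rahul beats Elena 75–4.
Marcus beats Rahul 49–30.
Rahul beats Sven 75–4.
Rahul beats Zara 55–24.
Zara beats Marcus 54–25.
Every option loses at least one head-to-head, so there is no Condorcet winner.

none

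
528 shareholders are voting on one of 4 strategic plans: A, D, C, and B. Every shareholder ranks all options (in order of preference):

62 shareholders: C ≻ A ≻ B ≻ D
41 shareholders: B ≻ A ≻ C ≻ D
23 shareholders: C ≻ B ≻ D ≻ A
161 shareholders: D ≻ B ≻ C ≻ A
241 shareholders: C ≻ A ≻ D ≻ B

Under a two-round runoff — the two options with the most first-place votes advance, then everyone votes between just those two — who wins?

C

Round 1 first-place votes: A 0, D 161, C 326, B 41.
C and D advance.
Runoff: C is preferred to D by 367 voters; D by 161.
C wins the runoff.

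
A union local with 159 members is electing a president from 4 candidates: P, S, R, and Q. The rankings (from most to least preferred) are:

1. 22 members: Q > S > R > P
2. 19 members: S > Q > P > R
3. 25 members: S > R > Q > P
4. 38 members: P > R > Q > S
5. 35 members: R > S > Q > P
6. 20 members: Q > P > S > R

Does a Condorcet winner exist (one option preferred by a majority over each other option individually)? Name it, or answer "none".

Checking pairwise contests:
S beats P 101–58.
Q beats S 80–79.
S beats R 86–73.
R beats Q 98–61.
Every option loses at least one head-to-head, so there is no Condorcet winner.

none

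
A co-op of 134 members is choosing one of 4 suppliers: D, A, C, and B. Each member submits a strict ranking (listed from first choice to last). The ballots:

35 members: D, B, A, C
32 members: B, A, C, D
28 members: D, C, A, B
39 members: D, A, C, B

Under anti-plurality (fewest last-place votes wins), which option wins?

Last-place votes: D 32, A 0, C 35, B 67.
A is ranked last by the fewest voters, so A wins.

A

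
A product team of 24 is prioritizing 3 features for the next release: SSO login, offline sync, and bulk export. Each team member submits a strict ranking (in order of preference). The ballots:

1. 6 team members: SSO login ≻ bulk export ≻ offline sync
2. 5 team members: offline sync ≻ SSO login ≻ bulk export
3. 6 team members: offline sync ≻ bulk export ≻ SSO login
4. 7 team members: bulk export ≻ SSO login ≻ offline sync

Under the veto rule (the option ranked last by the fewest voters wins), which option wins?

Last-place votes: SSO login 6, offline sync 13, bulk export 5.
bulk export is ranked last by the fewest voters, so bulk export wins.

bulk export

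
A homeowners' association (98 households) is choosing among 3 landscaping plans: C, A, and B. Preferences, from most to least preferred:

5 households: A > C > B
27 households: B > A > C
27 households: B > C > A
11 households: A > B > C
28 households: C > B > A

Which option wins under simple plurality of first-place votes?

B

First-place votes: C 28, A 16, B 54.
B has the most first-place votes.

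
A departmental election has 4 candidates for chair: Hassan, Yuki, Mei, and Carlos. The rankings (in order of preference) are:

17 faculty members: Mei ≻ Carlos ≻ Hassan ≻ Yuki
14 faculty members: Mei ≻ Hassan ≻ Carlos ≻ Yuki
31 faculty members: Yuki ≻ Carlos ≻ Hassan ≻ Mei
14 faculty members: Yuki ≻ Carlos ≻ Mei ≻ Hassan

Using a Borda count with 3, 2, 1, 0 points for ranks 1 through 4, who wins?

Carlos

Hassan: 17·1 + 14·2 + 31·1 + 14·0 = 76
Yuki: 17·0 + 14·0 + 31·3 + 14·3 = 135
Mei: 17·3 + 14·3 + 31·0 + 14·1 = 107
Carlos: 17·2 + 14·1 + 31·2 + 14·2 = 138
Carlos has the highest Borda score (138).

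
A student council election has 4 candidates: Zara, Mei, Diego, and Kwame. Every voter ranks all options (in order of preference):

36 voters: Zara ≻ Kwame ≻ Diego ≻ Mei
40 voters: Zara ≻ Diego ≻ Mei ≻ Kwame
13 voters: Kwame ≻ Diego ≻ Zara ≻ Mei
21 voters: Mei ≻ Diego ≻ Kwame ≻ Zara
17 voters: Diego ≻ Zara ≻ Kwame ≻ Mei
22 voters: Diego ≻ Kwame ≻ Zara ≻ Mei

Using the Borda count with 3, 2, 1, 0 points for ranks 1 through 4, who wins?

Zara: 36·3 + 40·3 + 13·1 + 21·0 + 17·2 + 22·1 = 297
Mei: 36·0 + 40·1 + 13·0 + 21·3 + 17·0 + 22·0 = 103
Diego: 36·1 + 40·2 + 13·2 + 21·2 + 17·3 + 22·3 = 301
Kwame: 36·2 + 40·0 + 13·3 + 21·1 + 17·1 + 22·2 = 193
Diego has the highest Borda score (301).

Diego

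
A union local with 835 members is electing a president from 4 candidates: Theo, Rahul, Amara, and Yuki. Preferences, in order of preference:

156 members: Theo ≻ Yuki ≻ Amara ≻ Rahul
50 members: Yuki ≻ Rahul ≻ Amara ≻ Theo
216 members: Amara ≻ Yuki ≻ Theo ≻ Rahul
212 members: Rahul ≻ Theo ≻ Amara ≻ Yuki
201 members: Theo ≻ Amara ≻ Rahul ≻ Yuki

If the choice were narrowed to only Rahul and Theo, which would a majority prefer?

Voters preferring Rahul to Theo: 262; preferring Theo to Rahul: 573.
Theo wins the head-to-head.

Theo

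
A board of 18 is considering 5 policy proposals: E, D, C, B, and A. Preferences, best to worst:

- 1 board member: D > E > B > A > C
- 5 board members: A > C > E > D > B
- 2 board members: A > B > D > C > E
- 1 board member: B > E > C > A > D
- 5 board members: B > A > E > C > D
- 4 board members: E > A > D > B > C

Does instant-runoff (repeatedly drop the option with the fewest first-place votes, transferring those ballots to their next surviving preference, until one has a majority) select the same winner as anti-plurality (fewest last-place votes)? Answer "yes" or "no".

Instant-runoff — R1 E 4, D 1, C 0, B 6, A 7 (C out); R2 E 4, D 1, B 6, A 7 (D out); R3 E 5, B 6, A 7 (E out); R4 B 7, A 11 (A winner). Winner: A.
Anti-plurality — last-place votes: E 2, D 6, C 5, B 5, A 0. Winner: A.
The two methods agree.

yes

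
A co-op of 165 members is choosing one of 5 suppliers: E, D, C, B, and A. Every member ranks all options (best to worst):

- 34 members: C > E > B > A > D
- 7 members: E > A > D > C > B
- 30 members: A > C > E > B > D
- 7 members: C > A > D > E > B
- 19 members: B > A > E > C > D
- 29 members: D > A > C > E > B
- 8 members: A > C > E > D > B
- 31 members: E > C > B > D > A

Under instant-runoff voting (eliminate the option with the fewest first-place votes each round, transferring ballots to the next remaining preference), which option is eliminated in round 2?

Round 1: E 38, D 29, C 41, B 19, A 38. Eliminate B.
Round 2: E 38, D 29, C 41, A 57. Eliminate D.

D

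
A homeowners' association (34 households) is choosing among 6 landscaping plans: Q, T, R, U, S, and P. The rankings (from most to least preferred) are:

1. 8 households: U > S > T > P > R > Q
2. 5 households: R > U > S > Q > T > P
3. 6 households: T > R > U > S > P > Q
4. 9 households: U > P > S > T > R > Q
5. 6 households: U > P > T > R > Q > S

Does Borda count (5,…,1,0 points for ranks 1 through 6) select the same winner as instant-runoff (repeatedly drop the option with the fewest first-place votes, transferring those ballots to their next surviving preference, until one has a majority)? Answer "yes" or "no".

Borda — scores: Q 16, T 95, R 78, U 153, S 86, P 82. Winner: U.
Instant-runoff — R1 Q 0, T 6, R 5, U 23, S 0, P 0 (U winner). Winner: U.
The two methods agree.

yes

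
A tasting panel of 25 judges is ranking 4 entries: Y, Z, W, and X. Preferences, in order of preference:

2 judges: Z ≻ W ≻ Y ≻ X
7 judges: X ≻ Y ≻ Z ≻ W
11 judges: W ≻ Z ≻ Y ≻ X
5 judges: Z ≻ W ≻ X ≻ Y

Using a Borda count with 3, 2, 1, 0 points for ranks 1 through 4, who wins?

Z

Y: 2·1 + 7·2 + 11·1 + 5·0 = 27
Z: 2·3 + 7·1 + 11·2 + 5·3 = 50
W: 2·2 + 7·0 + 11·3 + 5·2 = 47
X: 2·0 + 7·3 + 11·0 + 5·1 = 26
Z has the highest Borda score (50).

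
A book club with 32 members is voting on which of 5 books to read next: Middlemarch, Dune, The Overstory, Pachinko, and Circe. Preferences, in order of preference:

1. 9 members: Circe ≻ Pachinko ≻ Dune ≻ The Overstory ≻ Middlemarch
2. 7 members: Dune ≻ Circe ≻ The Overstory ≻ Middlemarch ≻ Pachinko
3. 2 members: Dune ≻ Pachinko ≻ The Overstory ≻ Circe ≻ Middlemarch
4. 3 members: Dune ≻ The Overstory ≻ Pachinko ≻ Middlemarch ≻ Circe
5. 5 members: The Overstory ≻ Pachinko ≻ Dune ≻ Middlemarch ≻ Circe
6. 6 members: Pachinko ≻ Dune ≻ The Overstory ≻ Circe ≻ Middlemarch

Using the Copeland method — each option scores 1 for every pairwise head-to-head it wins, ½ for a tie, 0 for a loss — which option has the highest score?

Pachinko

Middlemarch: loses to Dune, The Overstory, Pachinko, and Circe → score 0.
Dune: beats Middlemarch, The Overstory, and Circe; loses to Pachinko → score 3.
The Overstory: beats Middlemarch; ties Circe; loses to Dune and Pachinko → score 1.5.
Pachinko: beats Middlemarch, Dune, and The Overstory; ties Circe → score 3.5.
Circe: beats Middlemarch; ties The Overstory and Pachinko; loses to Dune → score 2.
Pachinko has the best pairwise record.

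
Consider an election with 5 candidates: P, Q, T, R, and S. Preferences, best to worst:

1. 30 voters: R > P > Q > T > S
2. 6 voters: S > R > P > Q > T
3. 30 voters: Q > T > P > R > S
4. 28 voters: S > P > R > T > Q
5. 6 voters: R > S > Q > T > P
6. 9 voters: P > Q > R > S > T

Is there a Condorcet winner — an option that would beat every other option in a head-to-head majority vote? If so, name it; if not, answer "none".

P

P vs Q: 73–36 for P.
P vs T: 73–36 for P.
P vs R: 67–42 for P.
P vs S: 69–40 for P.
P beats every other option head-to-head.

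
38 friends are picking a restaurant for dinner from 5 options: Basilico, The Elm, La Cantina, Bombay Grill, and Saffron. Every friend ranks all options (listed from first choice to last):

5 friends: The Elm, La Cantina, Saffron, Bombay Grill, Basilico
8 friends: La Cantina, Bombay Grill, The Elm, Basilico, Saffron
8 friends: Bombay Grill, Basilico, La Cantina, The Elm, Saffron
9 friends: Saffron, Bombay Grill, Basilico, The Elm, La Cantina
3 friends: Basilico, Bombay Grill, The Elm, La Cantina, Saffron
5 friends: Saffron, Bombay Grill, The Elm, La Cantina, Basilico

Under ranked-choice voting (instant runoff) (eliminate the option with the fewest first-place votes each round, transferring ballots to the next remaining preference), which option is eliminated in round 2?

Round 1: Basilico 3, The Elm 5, La Cantina 8, Bombay Grill 8, Saffron 14. Eliminate Basilico.
Round 2: The Elm 5, La Cantina 8, Bombay Grill 11, Saffron 14. Eliminate The Elm.

The Elm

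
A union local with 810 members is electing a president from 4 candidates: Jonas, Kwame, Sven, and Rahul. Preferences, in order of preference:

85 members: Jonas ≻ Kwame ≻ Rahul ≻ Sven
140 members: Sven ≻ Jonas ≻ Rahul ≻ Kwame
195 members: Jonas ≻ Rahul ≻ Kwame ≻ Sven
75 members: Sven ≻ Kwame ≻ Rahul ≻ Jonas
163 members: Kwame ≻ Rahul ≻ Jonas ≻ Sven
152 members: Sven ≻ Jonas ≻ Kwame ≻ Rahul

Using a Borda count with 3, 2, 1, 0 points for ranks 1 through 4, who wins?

Jonas

Jonas: 85·3 + 140·2 + 195·3 + 75·0 + 163·1 + 152·2 = 1587
Kwame: 85·2 + 140·0 + 195·1 + 75·2 + 163·3 + 152·1 = 1156
Sven: 85·0 + 140·3 + 195·0 + 75·3 + 163·0 + 152·3 = 1101
Rahul: 85·1 + 140·1 + 195·2 + 75·1 + 163·2 + 152·0 = 1016
Jonas has the highest Borda score (1587).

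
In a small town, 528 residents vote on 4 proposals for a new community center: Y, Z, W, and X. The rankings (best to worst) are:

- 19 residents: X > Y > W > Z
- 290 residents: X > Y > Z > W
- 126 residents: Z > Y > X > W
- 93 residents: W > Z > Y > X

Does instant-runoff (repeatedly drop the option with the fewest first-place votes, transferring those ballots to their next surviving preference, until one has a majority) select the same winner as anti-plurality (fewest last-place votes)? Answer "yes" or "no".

no

Instant-runoff — R1 Y 0, Z 126, W 93, X 309 (X winner). Winner: X.
Anti-plurality — last-place votes: Y 0, Z 19, W 416, X 93. Winner: Y.
The two methods disagree.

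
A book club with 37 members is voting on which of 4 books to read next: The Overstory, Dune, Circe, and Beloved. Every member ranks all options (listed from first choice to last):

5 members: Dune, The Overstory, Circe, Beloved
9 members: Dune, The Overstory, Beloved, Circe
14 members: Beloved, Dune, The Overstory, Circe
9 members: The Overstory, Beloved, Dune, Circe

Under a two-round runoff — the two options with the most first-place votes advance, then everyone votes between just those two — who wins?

Round 1 first-place votes: The Overstory 9, Dune 14, Circe 0, Beloved 14.
Dune and Beloved advance.
Runoff: Dune is preferred to Beloved by 14 voters; Beloved by 23.
Beloved wins the runoff.

Beloved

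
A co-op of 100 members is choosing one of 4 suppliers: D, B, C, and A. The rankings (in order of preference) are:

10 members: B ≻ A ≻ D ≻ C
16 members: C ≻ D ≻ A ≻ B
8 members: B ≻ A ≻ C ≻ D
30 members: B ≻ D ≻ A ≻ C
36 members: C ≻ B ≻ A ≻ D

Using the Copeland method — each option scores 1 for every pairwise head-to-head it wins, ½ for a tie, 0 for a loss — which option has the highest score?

D: loses to B, C, and A → score 0.
B: beats D and A; loses to C → score 2.
C: beats D, B, and A → score 3.
A: beats D; loses to B and C → score 1.
C has the best pairwise record.

C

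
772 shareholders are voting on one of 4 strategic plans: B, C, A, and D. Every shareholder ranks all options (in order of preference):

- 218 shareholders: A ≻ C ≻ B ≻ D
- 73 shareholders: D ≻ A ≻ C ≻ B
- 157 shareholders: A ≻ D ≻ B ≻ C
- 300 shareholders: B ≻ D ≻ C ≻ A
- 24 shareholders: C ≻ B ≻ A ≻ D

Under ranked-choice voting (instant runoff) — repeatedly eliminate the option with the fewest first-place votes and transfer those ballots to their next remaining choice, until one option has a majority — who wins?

A

Round 1: B 300, C 24, A 375, D 73. Eliminate C.
Round 2: B 324, A 375, D 73. Eliminate D.
Round 3: B 324, A 448. A has a majority.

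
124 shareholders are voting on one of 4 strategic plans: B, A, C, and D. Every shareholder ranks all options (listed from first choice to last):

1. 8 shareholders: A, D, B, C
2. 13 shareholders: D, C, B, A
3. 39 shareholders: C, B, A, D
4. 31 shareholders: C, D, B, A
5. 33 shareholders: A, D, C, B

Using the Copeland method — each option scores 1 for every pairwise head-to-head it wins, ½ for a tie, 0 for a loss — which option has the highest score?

C

B: beats A; loses to C and D → score 1.
A: beats D; loses to B and C → score 1.
C: beats B, A, and D → score 3.
D: beats B; loses to A and C → score 1.
C has the best pairwise record.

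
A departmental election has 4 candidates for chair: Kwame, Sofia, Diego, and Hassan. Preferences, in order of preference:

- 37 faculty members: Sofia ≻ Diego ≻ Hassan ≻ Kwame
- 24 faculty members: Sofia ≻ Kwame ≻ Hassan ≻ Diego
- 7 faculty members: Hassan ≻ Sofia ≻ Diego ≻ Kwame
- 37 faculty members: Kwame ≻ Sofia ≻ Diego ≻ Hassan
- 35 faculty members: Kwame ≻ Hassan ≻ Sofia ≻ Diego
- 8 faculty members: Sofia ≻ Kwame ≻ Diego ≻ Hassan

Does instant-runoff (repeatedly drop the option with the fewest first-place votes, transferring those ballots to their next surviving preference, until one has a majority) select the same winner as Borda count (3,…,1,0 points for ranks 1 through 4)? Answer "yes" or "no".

Instant-runoff — R1 Kwame 72, Sofia 69, Diego 0, Hassan 7 (Diego out); R2 Kwame 72, Sofia 69, Hassan 7 (Hassan out); R3 Kwame 72, Sofia 76 (Sofia winner). Winner: Sofia.
Borda — scores: Kwame 280, Sofia 330, Diego 126, Hassan 152. Winner: Sofia.
The two methods agree.

yes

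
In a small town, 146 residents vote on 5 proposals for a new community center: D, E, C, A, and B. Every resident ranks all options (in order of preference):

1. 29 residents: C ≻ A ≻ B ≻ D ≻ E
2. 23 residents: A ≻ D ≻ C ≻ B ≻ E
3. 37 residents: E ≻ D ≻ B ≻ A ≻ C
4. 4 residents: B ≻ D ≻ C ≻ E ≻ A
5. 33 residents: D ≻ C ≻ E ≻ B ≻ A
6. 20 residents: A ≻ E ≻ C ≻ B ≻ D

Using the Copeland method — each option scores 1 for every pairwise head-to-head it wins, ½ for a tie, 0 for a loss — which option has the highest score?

D

D: beats E, C, A, and B → score 4.
E: beats A and B; loses to D and C → score 2.
C: beats E and B; loses to D and A → score 2.
A: beats C; loses to D, E, and B → score 1.
B: beats A; loses to D, E, and C → score 1.
D has the best pairwise record.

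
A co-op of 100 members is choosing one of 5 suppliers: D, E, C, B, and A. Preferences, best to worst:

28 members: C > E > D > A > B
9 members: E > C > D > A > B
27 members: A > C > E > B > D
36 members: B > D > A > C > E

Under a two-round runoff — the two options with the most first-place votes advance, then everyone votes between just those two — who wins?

Round 1 first-place votes: D 0, E 9, C 28, B 36, A 27.
B and C advance.
Runoff: B is preferred to C by 36 voters; C by 64.
C wins the runoff.

C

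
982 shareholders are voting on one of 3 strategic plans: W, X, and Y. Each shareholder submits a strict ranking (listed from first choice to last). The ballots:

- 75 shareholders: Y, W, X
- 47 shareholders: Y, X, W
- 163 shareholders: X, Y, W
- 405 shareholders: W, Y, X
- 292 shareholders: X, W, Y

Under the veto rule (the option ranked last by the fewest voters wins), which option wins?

W

Last-place votes: W 210, X 480, Y 292.
W is ranked last by the fewest voters, so W wins.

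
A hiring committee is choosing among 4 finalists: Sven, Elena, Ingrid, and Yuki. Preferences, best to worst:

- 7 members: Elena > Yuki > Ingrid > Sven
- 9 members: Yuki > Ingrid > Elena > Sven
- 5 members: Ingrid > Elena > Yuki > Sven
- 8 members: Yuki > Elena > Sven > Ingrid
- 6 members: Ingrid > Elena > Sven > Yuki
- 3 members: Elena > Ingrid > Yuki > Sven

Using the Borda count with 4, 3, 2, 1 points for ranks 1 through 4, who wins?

Elena

Sven: 7·1 + 9·1 + 5·1 + 8·2 + 6·2 + 3·1 = 52
Elena: 7·4 + 9·2 + 5·3 + 8·3 + 6·3 + 3·4 = 115
Ingrid: 7·2 + 9·3 + 5·4 + 8·1 + 6·4 + 3·3 = 102
Yuki: 7·3 + 9·4 + 5·2 + 8·4 + 6·1 + 3·2 = 111
Elena has the highest Borda score (115).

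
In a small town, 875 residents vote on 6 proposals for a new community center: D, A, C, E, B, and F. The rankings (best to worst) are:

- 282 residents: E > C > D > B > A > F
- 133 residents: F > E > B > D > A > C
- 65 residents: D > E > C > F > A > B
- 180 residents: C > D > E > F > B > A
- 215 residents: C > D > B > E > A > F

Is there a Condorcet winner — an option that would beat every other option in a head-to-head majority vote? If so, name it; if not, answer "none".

none

Checking pairwise contests:
C beats D 677–198.
D beats A 875–0.
E beats C 480–395.
D beats E 460–415.
D beats B 742–133.
D beats F 742–133.
Every option loses at least one head-to-head, so there is no Condorcet winner.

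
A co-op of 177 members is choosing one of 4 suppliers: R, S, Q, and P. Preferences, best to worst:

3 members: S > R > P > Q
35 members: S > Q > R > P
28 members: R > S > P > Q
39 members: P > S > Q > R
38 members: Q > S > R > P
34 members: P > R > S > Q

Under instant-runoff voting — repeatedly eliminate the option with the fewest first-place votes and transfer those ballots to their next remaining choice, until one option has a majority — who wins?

S

Round 1: R 28, S 38, Q 38, P 73. Eliminate R.
Round 2: S 66, Q 38, P 73. Eliminate Q.
Round 3: S 104, P 73. S has a majority.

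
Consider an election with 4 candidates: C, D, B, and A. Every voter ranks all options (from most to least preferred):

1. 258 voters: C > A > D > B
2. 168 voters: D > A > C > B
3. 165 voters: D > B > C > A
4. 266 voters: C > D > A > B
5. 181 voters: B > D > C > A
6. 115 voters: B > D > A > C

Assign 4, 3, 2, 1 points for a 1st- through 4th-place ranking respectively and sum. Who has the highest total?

C: 258·4 + 168·2 + 165·2 + 266·4 + 181·2 + 115·1 = 3239
D: 258·2 + 168·4 + 165·4 + 266·3 + 181·3 + 115·3 = 3534
B: 258·1 + 168·1 + 165·3 + 266·1 + 181·4 + 115·4 = 2371
A: 258·3 + 168·3 + 165·1 + 266·2 + 181·1 + 115·2 = 2386
D has the highest Borda score (3534).

D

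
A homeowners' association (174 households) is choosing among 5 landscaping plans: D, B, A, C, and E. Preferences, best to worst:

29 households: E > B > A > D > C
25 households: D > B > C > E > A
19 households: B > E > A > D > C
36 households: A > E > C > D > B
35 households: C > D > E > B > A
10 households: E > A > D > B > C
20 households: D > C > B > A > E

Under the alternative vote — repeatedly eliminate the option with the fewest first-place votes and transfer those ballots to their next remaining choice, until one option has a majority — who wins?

Round 1: D 45, B 19, A 36, C 35, E 39. Eliminate B.
Round 2: D 45, A 36, C 35, E 58. Eliminate C.
Round 3: D 80, A 36, E 58. Eliminate A.
Round 4: D 80, E 94. E has a majority.

E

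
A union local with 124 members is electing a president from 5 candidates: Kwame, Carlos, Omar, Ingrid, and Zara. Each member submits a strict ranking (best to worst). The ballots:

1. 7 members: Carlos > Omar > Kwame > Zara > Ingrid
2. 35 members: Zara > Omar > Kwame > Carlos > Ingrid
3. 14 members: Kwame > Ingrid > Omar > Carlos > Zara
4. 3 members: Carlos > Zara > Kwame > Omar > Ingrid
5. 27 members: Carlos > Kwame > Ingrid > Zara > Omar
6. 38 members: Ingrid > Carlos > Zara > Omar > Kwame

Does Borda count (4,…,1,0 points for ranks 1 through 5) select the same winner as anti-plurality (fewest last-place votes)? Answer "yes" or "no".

Borda — scores: Kwame 227, Carlos 311, Omar 195, Ingrid 248, Zara 259. Winner: Carlos.
Anti-plurality — last-place votes: Kwame 38, Carlos 0, Omar 27, Ingrid 45, Zara 14. Winner: Carlos.
The two methods agree.

yes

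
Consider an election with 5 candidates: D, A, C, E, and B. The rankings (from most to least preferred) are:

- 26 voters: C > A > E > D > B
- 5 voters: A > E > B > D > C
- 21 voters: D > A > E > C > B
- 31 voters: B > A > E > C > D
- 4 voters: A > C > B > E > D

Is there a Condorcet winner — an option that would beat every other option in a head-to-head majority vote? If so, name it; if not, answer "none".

A vs D: 66–21 for A.
A vs C: 61–26 for A.
A vs E: 87–0 for A.
A vs B: 56–31 for A.
A beats every other option head-to-head.

A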